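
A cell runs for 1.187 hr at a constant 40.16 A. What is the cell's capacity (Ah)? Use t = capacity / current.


C = I * t = 40.16 * 1.187 = 47.67 Ah

47.67 Ah


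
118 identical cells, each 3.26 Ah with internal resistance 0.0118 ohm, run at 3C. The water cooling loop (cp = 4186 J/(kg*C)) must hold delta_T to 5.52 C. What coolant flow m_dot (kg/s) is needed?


Step 1: I = 3 * 3.26 = 9.78 A
Step 2: Q_cell = I^2 * R = 9.78^2 * 0.0118 = 1.1287 W
Step 3: Q_total = 118 * 1.1287 = 133.19 W
Step 4: m_dot = Q_total / (cp * dT) = 133.19 / (4186 * 5.52) = 0.005764 kg/s

0.005764 kg/s


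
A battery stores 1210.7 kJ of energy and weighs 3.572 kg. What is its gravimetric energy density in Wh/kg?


Convert: E = 1210.7 kJ = 336.31 Wh
ED = E / m = 336.31 / 3.572 = 94.15 Wh/kg

94.15 Wh/kg


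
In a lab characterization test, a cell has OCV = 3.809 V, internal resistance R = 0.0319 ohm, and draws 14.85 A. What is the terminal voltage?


IR drop = 14.85 * 0.0319 = 0.47372 V
V = 3.809 - 0.47372 = 3.335 V

3.335 V


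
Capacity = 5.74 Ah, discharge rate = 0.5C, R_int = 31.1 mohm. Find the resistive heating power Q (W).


Convert: R = 31.1 mohm = 0.0311 ohm
Step 1: I = C_rate * capacity = 0.5 * 5.74 = 2.87 A
Step 2: Q = I^2 * R = 2.87^2 * 0.0311 = 8.2369 * 0.0311 = 0.2562 W

0.2562 W


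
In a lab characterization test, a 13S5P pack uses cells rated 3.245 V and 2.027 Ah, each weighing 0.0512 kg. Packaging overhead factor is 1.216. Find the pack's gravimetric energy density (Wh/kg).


Step 1: V_pack = 13 * 3.245 = 42.185 V
Step 2: C_pack = 5 * 2.027 = 10.135 Ah
Step 3: E_pack = V_pack * C_pack = 42.185 * 10.135 = 427.54 Wh
Step 4: m_pack = 13 * 5 * 0.0512 * 1.216 = 4.0468 kg
Step 5: ED = E_pack / m_pack = 427.54 / 4.0468 = 105.6 Wh/kg

105.6 Wh/kg


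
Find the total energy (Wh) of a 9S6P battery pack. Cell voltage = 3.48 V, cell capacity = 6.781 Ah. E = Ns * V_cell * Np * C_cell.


E = Ns * Vcell * Np * Ccell = 9 * 3.48 * 6 * 6.781 = 1274 Wh

1274 Wh


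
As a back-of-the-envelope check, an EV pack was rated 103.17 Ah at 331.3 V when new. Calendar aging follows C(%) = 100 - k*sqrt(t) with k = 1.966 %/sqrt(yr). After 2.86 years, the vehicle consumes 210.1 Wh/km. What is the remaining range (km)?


Step 1: capacity retention = 100 - 1.966 * sqrt(2.86) = 100 - 1.966 * 1.6912 = 96.675%
Step 2: C_now = 103.17 * 96.675/100 = 99.74 Ah
Step 3: E_pack = V * C_now = 331.3 * 99.74 = 33044 Wh
Step 4: range = E_pack / consumption = 33044 / 210.1 = 157.3 km

157.3 km


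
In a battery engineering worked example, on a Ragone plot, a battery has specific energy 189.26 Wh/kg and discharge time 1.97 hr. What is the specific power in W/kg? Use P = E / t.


P_specific = E / t = 189.26 / 1.97 = 96.07 W/kg

96.07 W/kg


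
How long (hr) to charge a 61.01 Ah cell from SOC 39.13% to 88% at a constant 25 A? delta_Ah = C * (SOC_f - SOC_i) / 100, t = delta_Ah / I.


Step 1: dSOC = 88% - 39.13% = 48.87%
Step 2: delta_Ah = 61.01 * 48.87 / 100 = 29.816 Ah
Step 3: t = 29.816 / 25 = 1.193 hr

1.193 hr


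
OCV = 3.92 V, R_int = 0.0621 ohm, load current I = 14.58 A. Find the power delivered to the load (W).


Step 1: V_terminal = OCV - I*R = 3.92 - 14.58 * 0.0621 = 3.0146 V
Step 2: P_out = V_terminal * I = 3.0146 * 14.58 = 43.95 W

43.95 W


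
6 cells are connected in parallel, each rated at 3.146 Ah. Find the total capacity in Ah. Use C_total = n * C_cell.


Parallel capacities add: 6 * 3.146 Ah = 18.876 Ah

18.876 Ah


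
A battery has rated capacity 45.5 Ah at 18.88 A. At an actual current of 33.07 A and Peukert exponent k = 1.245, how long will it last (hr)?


t_rated = C / I_rated = 45.5 / 18.88 = 2.41 hr
(I_rated/I)^k = (0.57091)^1.245 = 0.49765
t = t_rated * (I_rated/I)^k = 2.41 * 0.49765 = 1.199 hr

1.199 hr


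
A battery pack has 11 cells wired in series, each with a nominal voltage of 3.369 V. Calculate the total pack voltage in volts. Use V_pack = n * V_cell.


Series voltages add: 11 * 3.369 V = 37.059 V

37.059 V


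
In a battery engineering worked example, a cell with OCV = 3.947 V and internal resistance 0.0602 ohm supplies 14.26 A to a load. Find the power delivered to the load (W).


Step 1: V_terminal = OCV - I*R = 3.947 - 14.26 * 0.0602 = 3.0885 V
Step 2: P_out = V_terminal * I = 3.0885 * 14.26 = 44.04 W

44.04 W


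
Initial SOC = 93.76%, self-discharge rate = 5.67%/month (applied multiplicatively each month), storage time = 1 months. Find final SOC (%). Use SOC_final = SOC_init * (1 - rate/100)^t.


decay = (1 - 5.67/100)^1 = 0.9433
SOC_final = 93.76 * 0.9433 = 88.44%

88.44%


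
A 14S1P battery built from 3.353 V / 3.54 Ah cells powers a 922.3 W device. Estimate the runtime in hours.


Step 1: E_pack = Ns * V_cell * Np * C_cell = 14 * 3.353 * 1 * 3.54 = 166.17 Wh
Step 2: t = E_pack / P = 166.17 / 922.3 = 0.1802 hr

0.1802 hr


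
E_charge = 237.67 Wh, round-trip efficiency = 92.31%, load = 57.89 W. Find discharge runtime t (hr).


Step 1: E_discharge = eta/100 * E_charge = 92.31/100 * 237.67 = 219.39 Wh
Step 2: t = E_discharge / P = 219.39 / 57.89 = 3.790 hr

3.790 hr


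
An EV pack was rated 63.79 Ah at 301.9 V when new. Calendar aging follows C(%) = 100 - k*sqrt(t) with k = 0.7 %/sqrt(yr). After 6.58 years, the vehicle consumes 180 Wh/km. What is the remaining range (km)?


Step 1: capacity retention = 100 - 0.7 * sqrt(6.58) = 100 - 0.7 * 2.5652 = 98.204%
Step 2: C_now = 63.79 * 98.204/100 = 62.644 Ah
Step 3: E_pack = V * C_now = 301.9 * 62.644 = 18912 Wh
Step 4: range = E_pack / consumption = 18912 / 180 = 105.1 km

105.1 km


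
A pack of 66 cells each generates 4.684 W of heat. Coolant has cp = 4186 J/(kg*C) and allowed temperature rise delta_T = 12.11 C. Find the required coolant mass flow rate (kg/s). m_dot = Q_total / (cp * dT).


Q_total = 66 * 4.684 = 309.14 W
m_dot = Q_total / (cp * dT) = 309.14 / (4186 * 12.11) = 0.006098 kg/s

0.006098 kg/s


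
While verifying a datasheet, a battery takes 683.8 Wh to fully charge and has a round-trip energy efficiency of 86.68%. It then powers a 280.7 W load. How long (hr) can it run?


Step 1: E_discharge = eta/100 * E_charge = 86.68/100 * 683.8 = 592.72 Wh
Step 2: t = E_discharge / P = 592.72 / 280.7 = 2.112 hr

2.112 hr


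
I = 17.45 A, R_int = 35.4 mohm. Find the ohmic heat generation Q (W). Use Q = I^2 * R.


Convert: R = 35.4 mohm = 0.0354 ohm
Q = I^2 * R = 17.45^2 * 0.0354 = 10.78 W

10.78 W


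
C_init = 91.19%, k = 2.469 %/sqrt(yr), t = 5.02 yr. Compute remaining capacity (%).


sqrt(t) = sqrt(5.02) = 2.2405
C_final = 91.19 - 2.469 * 2.2405 = 85.66%

85.66%


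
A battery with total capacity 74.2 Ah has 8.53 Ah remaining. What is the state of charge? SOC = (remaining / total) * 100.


SOC = (remaining / total) * 100 = (8.53 / 74.2) * 100 = 11.50%

11.50%


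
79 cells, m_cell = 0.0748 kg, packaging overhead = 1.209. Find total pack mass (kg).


m_pack = n * m_cell * overhead = 79 * 0.0748 * 1.209 = 7.144 kg

7.144 kg


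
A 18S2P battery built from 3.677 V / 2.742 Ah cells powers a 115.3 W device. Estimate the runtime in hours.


Step 1: E_pack = Ns * V_cell * Np * C_cell = 18 * 3.677 * 2 * 2.742 = 362.96 Wh
Step 2: t = E_pack / P = 362.96 / 115.3 = 3.148 hr

3.148 hr


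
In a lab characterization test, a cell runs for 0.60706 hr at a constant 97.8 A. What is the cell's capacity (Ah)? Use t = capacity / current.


C = I * t = 97.8 * 0.60706 = 59.37 Ah

59.37 Ah


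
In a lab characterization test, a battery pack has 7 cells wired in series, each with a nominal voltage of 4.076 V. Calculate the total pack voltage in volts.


Series voltages add: 7 * 4.076 V = 28.532 V

28.532 V


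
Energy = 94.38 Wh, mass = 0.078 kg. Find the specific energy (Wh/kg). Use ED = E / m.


ED = E / m = 94.38 / 0.078 = 1210 Wh/kg

1210 Wh/kg


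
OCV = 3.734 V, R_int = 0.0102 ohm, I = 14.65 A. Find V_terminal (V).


IR drop = 14.65 * 0.0102 = 0.14943 V
V = 3.734 - 0.14943 = 3.585 V

3.585 V


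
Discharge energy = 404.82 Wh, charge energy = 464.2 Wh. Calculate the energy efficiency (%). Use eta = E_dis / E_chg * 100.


Round-trip efficiency = 404.82/464.2 * 100% = 87.21%

87.21%


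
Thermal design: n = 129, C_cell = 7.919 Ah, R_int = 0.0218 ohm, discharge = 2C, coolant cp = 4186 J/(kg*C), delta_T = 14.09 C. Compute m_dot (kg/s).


Step 1: I = 2 * 7.919 = 15.838 A
Step 2: Q_cell = I^2 * R = 15.838^2 * 0.0218 = 5.4684 W
Step 3: Q_total = 129 * 5.4684 = 705.42 W
Step 4: m_dot = Q_total / (cp * dT) = 705.42 / (4186 * 14.09) = 0.01196 kg/s

0.01196 kg/s


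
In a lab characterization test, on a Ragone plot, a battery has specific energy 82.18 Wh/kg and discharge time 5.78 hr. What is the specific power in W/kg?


P_specific = E / t = 82.18 / 5.78 = 14.22 W/kg

14.22 W/kg


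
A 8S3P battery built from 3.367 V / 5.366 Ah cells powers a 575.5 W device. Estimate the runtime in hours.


Step 1: E_pack = Ns * V_cell * Np * C_cell = 8 * 3.367 * 3 * 5.366 = 433.62 Wh
Step 2: t = E_pack / P = 433.62 / 575.5 = 0.7535 hr

0.7535 hr


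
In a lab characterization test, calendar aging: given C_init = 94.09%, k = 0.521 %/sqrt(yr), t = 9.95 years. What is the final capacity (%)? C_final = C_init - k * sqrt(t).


sqrt(t) = sqrt(9.95) = 3.1544
C_final = 94.09 - 0.521 * 3.1544 = 92.45%

92.45%


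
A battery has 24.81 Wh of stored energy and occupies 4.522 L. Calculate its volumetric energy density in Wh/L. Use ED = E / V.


ED = E / V = 24.81 / 4.522 = 5.487 Wh/L

5.487 Wh/L


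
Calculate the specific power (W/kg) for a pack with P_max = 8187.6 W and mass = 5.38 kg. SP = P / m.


Specific power = 8187.6 W / 5.38 kg = 1522 W/kg

1522 W/kg


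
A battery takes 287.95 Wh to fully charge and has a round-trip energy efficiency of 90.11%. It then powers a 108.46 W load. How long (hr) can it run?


Step 1: E_discharge = eta/100 * E_charge = 90.11/100 * 287.95 = 259.47 Wh
Step 2: t = E_discharge / P = 259.47 / 108.46 = 2.392 hr

2.392 hr


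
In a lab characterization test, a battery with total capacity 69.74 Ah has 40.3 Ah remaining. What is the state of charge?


SOC = (remaining / total) * 100 = (40.3 / 69.74) * 100 = 57.79%

57.79%


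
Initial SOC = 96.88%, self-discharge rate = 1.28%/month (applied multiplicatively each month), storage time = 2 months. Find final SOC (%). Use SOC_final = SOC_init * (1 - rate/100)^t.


Monthly retention factor = 1 - 1.28/100 = 0.9872
Over 2 months: factor^2 = 0.97456
SOC_final = 96.88 * 0.97456 = 94.42%

94.42%


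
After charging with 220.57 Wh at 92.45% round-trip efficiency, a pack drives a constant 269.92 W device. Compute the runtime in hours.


Step 1: E_discharge = eta/100 * E_charge = 92.45/100 * 220.57 = 203.92 Wh
Step 2: t = E_discharge / P = 203.92 / 269.92 = 0.7555 hr

0.7555 hr


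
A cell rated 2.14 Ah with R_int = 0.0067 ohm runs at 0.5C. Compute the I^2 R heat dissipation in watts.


Step 1: I = C_rate * capacity = 0.5 * 2.14 = 1.07 A
Step 2: Q = I^2 * R = 1.07^2 * 0.0067 = 1.1449 * 0.0067 = 0.007671 W

0.007671 W


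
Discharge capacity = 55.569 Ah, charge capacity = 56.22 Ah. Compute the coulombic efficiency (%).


Coulombic efficiency = 55.569/56.22 * 100% = 98.84%

98.84%


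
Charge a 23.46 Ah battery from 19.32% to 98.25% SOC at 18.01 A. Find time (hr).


delta_Ah = 23.46 * (98.25 - 19.32) / 100 = 18.517 Ah
t = delta_Ah / I = 18.517 / 18.01 = 1.028 hr

1.028 hr


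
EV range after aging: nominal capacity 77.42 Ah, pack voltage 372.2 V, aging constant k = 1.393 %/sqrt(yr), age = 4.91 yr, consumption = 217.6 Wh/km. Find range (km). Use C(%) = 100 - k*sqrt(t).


Step 1: capacity retention = 100 - 1.393 * sqrt(4.91) = 100 - 1.393 * 2.2159 = 96.913%
Step 2: C_now = 77.42 * 96.913/100 = 75.03 Ah
Step 3: E_pack = V * C_now = 372.2 * 75.03 = 27926 Wh
Step 4: range = E_pack / consumption = 27926 / 217.6 = 128.3 km

128.3 km


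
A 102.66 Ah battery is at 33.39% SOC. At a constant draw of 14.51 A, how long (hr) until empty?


Step 1: remaining = SOC/100 * C_total = 33.39/100 * 102.66 = 34.278 Ah
Step 2: t = remaining / I = 34.278 / 14.51 = 2.362 hr

2.362 hr


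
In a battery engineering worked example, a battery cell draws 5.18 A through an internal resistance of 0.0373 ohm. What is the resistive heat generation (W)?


I^2 = 26.832
Q = 26.832 * 0.0373 = 1.001 W

1.001 W


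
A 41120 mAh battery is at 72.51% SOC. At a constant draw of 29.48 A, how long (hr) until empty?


Convert: C_total = 41120 mAh = 41.12 Ah
Step 1: remaining = SOC/100 * C_total = 72.51/100 * 41.12 = 29.816 Ah
Step 2: t = remaining / I = 29.816 / 29.48 = 1.011 hr

1.011 hr


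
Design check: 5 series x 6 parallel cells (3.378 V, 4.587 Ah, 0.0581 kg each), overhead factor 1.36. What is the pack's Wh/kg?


Step 1: V_pack = 5 * 3.378 = 16.89 V
Step 2: C_pack = 6 * 4.587 = 27.522 Ah
Step 3: E_pack = V_pack * C_pack = 16.89 * 27.522 = 464.85 Wh
Step 4: m_pack = 5 * 6 * 0.0581 * 1.36 = 2.3705 kg
Step 5: ED = E_pack / m_pack = 464.85 / 2.3705 = 196.1 Wh/kg

196.1 Wh/kg


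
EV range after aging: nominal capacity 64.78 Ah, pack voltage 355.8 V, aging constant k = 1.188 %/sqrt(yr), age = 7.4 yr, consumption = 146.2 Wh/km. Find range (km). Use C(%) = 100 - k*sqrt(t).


Step 1: capacity retention = 100 - 1.188 * sqrt(7.4) = 100 - 1.188 * 2.7203 = 96.768%
Step 2: C_now = 64.78 * 96.768/100 = 62.686 Ah
Step 3: E_pack = V * C_now = 355.8 * 62.686 = 22304 Wh
Step 4: range = E_pack / consumption = 22304 / 146.2 = 152.6 km

152.6 km


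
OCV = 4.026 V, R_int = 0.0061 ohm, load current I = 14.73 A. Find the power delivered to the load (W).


Step 1: V_terminal = OCV - I*R = 4.026 - 14.73 * 0.0061 = 3.9361 V
Step 2: P_out = V_terminal * I = 3.9361 * 14.73 = 57.98 W

57.98 W


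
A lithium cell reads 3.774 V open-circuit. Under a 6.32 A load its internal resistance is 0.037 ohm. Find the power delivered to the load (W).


Step 1: V_terminal = OCV - I*R = 3.774 - 6.32 * 0.037 = 3.5402 V
Step 2: P_out = V_terminal * I = 3.5402 * 6.32 = 22.37 W

22.37 W


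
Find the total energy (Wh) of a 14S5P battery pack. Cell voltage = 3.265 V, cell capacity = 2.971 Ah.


E = Ns * Vcell * Np * Ccell = 14 * 3.265 * 5 * 2.971 = 679.0 Wh

679.0 Wh


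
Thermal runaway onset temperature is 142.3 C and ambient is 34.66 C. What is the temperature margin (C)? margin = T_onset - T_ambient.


margin = T_onset - T_ambient = 142.3 - 34.66 = 107.64 C

107.64 C


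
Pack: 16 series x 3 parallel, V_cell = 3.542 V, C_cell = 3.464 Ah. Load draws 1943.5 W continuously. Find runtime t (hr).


Step 1: E_pack = Ns * V_cell * Np * C_cell = 16 * 3.542 * 3 * 3.464 = 588.94 Wh
Step 2: t = E_pack / P = 588.94 / 1943.5 = 0.3030 hr

0.3030 hr


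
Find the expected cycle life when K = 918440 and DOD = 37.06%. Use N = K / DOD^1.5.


Step 1: DOD^1.5 = 37.06^1.5 = 225.61
Step 2: N = 918440 / 225.61 = 4071 cycles

4071 cycles


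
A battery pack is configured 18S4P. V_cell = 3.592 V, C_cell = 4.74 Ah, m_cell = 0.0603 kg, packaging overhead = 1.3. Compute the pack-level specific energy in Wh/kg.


Step 1: V_pack = 18 * 3.592 = 64.656 V
Step 2: C_pack = 4 * 4.74 = 18.96 Ah
Step 3: E_pack = V_pack * C_pack = 64.656 * 18.96 = 1225.9 Wh
Step 4: m_pack = 18 * 4 * 0.0603 * 1.3 = 5.6441 kg
Step 5: ED = E_pack / m_pack = 1225.9 / 5.6441 = 217.2 Wh/kg

217.2 Wh/kg


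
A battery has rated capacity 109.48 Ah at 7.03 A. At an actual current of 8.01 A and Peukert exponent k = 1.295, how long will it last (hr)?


t_rated = C / I_rated = 109.48 / 7.03 = 15.573 hr
(I_rated/I)^k = (0.87765)^1.295 = 0.8445
t = t_rated * (I_rated/I)^k = 15.573 * 0.8445 = 13.15 hr

13.15 hr


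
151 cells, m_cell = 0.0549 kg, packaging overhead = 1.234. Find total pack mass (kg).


Cell mass sum = 151 * 0.0549 = 8.2899 kg
With overhead 1.234: m_pack = 8.2899 * 1.234 = 10.23 kg

10.23 kg


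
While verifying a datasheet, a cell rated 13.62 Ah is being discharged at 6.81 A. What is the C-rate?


C_rate = I / capacity = 6.81 / 13.62 = 0.5C

0.5C


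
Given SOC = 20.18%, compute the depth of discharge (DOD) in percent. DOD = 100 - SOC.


Complement of SOC: DOD = 100% - 20.18% = 79.82%

79.82%


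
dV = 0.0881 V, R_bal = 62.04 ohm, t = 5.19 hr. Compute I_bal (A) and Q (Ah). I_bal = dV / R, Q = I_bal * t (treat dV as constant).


First, Ohm's law: I_bal = 0.0881 V / 62.04 ohm = 0.0014201 A
Then Q = I * t = 0.0014201 A * 5.19 hr = 0.007370 Ah

I=0.0014201 A, Q=0.007370 Ah


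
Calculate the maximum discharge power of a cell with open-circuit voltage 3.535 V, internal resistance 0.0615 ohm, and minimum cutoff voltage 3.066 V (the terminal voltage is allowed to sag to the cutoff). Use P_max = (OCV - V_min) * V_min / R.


dV = OCV - V_min = 0.469 V (so I_max = dV / R)
P_max = dV * V_min / R = 0.469 * 3.066 / 0.0615 = 23.38 W

23.38 W


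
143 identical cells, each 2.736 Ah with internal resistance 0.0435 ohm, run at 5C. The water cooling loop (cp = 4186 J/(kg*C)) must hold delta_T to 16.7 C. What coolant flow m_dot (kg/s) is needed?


Step 1: I = 5 * 2.736 = 13.68 A
Step 2: Q_cell = I^2 * R = 13.68^2 * 0.0435 = 8.1407 W
Step 3: Q_total = 143 * 8.1407 = 1164.1 W
Step 4: m_dot = Q_total / (cp * dT) = 1164.1 / (4186 * 16.7) = 0.01665 kg/s

0.01665 kg/s


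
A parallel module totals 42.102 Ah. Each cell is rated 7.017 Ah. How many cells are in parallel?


n = C_total / C_cell = 42.102 / 7.017 = 6

6


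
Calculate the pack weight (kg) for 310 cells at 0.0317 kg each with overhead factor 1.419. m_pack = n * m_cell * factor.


Cell mass sum = 310 * 0.0317 = 9.827 kg
With overhead 1.419: m_pack = 9.827 * 1.419 = 13.94 kg

13.94 kg


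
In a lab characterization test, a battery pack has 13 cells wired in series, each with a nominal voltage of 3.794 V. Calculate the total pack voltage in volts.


Series voltages add: 13 * 3.794 V = 49.322 V

49.322 V


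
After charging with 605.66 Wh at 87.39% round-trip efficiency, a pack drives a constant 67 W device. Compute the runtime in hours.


Step 1: E_discharge = eta/100 * E_charge = 87.39/100 * 605.66 = 529.29 Wh
Step 2: t = E_discharge / P = 529.29 / 67 = 7.900 hr

7.900 hr


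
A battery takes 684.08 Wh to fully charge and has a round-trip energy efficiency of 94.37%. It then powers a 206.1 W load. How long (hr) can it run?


Step 1: E_discharge = eta/100 * E_charge = 94.37/100 * 684.08 = 645.57 Wh
Step 2: t = E_discharge / P = 645.57 / 206.1 = 3.132 hr

3.132 hr


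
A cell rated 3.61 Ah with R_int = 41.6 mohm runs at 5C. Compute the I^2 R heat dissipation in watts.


Convert: R = 41.6 mohm = 0.0416 ohm
Step 1: I = C_rate * capacity = 5 * 3.61 = 18.05 A
Step 2: Q = I^2 * R = 18.05^2 * 0.0416 = 325.8 * 0.0416 = 13.55 W

13.55 W


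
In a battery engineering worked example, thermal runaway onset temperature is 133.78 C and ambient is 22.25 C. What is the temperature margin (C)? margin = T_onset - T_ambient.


Safety margin = 133.78 C - 22.25 C = 111.53 C

111.53 C


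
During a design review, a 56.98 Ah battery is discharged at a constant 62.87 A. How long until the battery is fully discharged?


t = capacity / current = 56.98 / 62.87 = 0.9063 hr

0.9063 hr


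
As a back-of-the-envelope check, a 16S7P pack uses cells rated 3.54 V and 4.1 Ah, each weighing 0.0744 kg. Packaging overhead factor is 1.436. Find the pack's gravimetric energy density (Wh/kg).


Step 1: V_pack = 16 * 3.54 = 56.64 V
Step 2: C_pack = 7 * 4.1 = 28.7 Ah
Step 3: E_pack = V_pack * C_pack = 56.64 * 28.7 = 1625.6 Wh
Step 4: m_pack = 16 * 7 * 0.0744 * 1.436 = 11.966 kg
Step 5: ED = E_pack / m_pack = 1625.6 / 11.966 = 135.9 Wh/kg

135.9 Wh/kg


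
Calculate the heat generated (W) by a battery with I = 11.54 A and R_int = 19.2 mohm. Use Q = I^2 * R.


Convert: R = 19.2 mohm = 0.0192 ohm
Q = I^2 * R = 11.54^2 * 0.0192 = 2.557 W

2.557 W


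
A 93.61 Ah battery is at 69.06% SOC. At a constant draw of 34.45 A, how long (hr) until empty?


Step 1: remaining = SOC/100 * C_total = 69.06/100 * 93.61 = 64.647 Ah
Step 2: t = remaining / I = 64.647 / 34.45 = 1.877 hr

1.877 hr


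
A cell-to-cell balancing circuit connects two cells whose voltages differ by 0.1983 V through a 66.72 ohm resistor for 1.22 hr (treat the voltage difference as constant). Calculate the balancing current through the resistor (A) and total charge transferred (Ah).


First, Ohm's law: I_bal = 0.1983 V / 66.72 ohm = 0.0029721 A
Then Q = I * t = 0.0029721 A * 1.22 hr = 0.003626 Ah

I=0.0029721 A, Q=0.003626 Ah


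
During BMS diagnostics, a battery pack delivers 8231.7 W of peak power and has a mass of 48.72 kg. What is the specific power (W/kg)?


SP = P / m = 8231.7 / 48.72 = 169.0 W/kg

169.0 W/kg


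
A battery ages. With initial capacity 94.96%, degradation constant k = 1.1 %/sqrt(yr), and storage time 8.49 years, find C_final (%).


sqrt(t) = sqrt(8.49) = 2.9138
C_final = 94.96 - 1.1 * 2.9138 = 91.75%

91.75%


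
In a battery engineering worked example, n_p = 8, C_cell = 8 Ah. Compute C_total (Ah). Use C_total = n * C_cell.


Parallel capacities add: 8 * 8 Ah = 64 Ah

64 Ah


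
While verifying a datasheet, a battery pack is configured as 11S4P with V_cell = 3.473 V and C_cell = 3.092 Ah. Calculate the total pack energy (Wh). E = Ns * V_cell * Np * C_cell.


V_pack = 11 * 3.473 = 38.203 V
C_pack = 4 * 3.092 = 12.368 Ah
E = V_pack * C_pack = 38.203 * 12.368 = 472.5 Wh

472.5 Wh


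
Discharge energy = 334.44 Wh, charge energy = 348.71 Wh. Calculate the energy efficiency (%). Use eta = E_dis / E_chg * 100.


eta_e = E_dis / E_chg * 100 = 334.44 / 348.71 * 100 = 95.91%

95.91%


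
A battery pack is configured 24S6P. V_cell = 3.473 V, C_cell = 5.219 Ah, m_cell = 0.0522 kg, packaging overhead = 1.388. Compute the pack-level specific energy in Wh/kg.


Step 1: V_pack = 24 * 3.473 = 83.352 V
Step 2: C_pack = 6 * 5.219 = 31.314 Ah
Step 3: E_pack = V_pack * C_pack = 83.352 * 31.314 = 2610.1 Wh
Step 4: m_pack = 24 * 6 * 0.0522 * 1.388 = 10.433 kg
Step 5: ED = E_pack / m_pack = 2610.1 / 10.433 = 250.2 Wh/kg

250.2 Wh/kg


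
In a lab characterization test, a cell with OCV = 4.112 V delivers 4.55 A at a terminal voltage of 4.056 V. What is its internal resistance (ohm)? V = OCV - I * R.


R = (OCV - V) / I = (4.112 - 4.056) / 4.55 = 0.01231 ohm

0.01231 ohm


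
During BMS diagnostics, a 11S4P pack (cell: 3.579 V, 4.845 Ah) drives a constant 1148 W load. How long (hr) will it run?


Step 1: E_pack = Ns * V_cell * Np * C_cell = 11 * 3.579 * 4 * 4.845 = 762.97 Wh
Step 2: t = E_pack / P = 762.97 / 1148 = 0.6646 hr

0.6646 hr


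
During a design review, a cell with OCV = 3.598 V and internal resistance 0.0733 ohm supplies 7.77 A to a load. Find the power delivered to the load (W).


Step 1: V_terminal = OCV - I*R = 3.598 - 7.77 * 0.0733 = 3.0285 V
Step 2: P_out = V_terminal * I = 3.0285 * 7.77 = 23.53 W

23.53 W


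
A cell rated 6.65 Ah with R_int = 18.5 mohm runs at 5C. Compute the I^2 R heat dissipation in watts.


Convert: R = 18.5 mohm = 0.0185 ohm
Step 1: I = C_rate * capacity = 5 * 6.65 = 33.25 A
Step 2: Q = I^2 * R = 33.25^2 * 0.0185 = 1105.6 * 0.0185 = 20.45 W

20.45 W


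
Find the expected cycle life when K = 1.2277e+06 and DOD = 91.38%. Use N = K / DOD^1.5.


DOD^1.5 = 873.53
N = K / DOD^1.5 = 1.2277e+06 / 873.53 = 1405

1405 cycles


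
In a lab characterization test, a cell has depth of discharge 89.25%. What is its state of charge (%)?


SOC = 100 - DOD = 100 - 89.25 = 10.75%

10.75%


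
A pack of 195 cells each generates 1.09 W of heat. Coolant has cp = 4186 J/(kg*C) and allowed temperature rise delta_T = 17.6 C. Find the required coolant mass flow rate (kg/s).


Q_total = 195 * 1.09 = 212.55 W
m_dot = Q_total / (cp * dT) = 212.55 / (4186 * 17.6) = 0.002885 kg/s

0.002885 kg/s


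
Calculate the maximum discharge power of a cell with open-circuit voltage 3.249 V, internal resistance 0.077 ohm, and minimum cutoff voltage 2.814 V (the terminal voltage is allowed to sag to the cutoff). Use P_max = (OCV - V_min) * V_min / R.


P_max = (OCV - V_min) * V_min / R = (3.249 - 2.814) * 2.814 / 0.077 = 0.435 * 2.814 / 0.077 = 15.90 W

15.90 W


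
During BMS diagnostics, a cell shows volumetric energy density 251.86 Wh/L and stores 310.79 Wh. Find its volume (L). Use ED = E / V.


V = E / ED = 310.79 / 251.86 = 1.234 L

1.234 L


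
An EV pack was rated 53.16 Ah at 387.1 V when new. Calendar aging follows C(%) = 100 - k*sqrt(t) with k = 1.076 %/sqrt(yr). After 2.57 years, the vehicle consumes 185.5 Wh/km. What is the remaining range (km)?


Step 1: capacity retention = 100 - 1.076 * sqrt(2.57) = 100 - 1.076 * 1.6031 = 98.275%
Step 2: C_now = 53.16 * 98.275/100 = 52.243 Ah
Step 3: E_pack = V * C_now = 387.1 * 52.243 = 20223 Wh
Step 4: range = E_pack / consumption = 20223 / 185.5 = 109.0 km

109.0 km


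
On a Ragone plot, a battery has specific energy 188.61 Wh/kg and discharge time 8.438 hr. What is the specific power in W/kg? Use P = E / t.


Specific power = 188.61 Wh/kg / 8.438 hr = 22.35 W/kg

22.35 W/kg


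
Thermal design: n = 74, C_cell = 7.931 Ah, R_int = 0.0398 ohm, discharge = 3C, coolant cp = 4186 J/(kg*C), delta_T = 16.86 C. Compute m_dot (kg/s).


Step 1: I = 3 * 7.931 = 23.793 A
Step 2: Q_cell = I^2 * R = 23.793^2 * 0.0398 = 22.531 W
Step 3: Q_total = 74 * 22.531 = 1667.3 W
Step 4: m_dot = Q_total / (cp * dT) = 1667.3 / (4186 * 16.86) = 0.02362 kg/s

0.02362 kg/s


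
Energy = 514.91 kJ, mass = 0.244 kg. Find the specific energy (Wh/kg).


Convert: E = 514.91 kJ = 143.03 Wh
ED = E / m = 143.03 / 0.244 = 586.2 Wh/kg

586.2 Wh/kg


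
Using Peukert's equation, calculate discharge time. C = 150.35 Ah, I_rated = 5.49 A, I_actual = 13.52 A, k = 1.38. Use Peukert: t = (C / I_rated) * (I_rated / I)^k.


Step 1: t_rated = C / I_rated = 150.35 / 5.49 = 27.386 hr
Step 2: ratio = 5.49 / 13.52 = 0.40607
Step 3: ratio^k = 0.40607^1.38 = 0.28832
Step 4: t = t_rated * ratio^k = 27.386 * 0.28832 = 7.896 hr

7.896 hr


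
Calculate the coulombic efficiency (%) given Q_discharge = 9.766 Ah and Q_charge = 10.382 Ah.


eta_c = Q_dis / Q_chg * 100 = 9.766 / 10.382 * 100 = 94.07%

94.07%


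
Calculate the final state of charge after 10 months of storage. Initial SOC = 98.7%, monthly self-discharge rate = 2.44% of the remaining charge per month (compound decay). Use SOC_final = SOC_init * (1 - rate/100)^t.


decay = (1 - 2.44/100)^10 = 0.78112
SOC_final = 98.7 * 0.78112 = 77.10%

77.10%


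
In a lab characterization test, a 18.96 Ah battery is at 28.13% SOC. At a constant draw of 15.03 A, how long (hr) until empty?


Step 1: remaining = SOC/100 * C_total = 28.13/100 * 18.96 = 5.3334 Ah
Step 2: t = remaining / I = 5.3334 / 15.03 = 0.3549 hr

0.3549 hr


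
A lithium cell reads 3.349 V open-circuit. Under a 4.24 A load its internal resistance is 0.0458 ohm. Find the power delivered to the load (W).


Step 1: V_terminal = OCV - I*R = 3.349 - 4.24 * 0.0458 = 3.1548 V
Step 2: P_out = V_terminal * I = 3.1548 * 4.24 = 13.38 W

13.38 W


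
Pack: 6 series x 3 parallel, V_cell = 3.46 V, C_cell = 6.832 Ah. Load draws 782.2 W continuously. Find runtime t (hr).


Step 1: E_pack = Ns * V_cell * Np * C_cell = 6 * 3.46 * 3 * 6.832 = 425.5 Wh
Step 2: t = E_pack / P = 425.5 / 782.2 = 0.5440 hr

0.5440 hr


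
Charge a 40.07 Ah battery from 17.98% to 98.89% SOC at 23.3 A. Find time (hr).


delta_Ah = 40.07 * (98.89 - 17.98) / 100 = 32.421 Ah
t = delta_Ah / I = 32.421 / 23.3 = 1.391 hr

1.391 hr


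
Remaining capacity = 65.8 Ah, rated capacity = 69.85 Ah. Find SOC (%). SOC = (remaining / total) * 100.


SOC = (remaining / total) * 100 = (65.8 / 69.85) * 100 = 94.20%

94.20%


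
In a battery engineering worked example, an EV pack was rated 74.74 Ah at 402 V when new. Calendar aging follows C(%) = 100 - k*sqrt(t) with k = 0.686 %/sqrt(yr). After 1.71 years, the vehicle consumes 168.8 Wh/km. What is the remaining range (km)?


Step 1: capacity retention = 100 - 0.686 * sqrt(1.71) = 100 - 0.686 * 1.3077 = 99.103%
Step 2: C_now = 74.74 * 99.103/100 = 74.07 Ah
Step 3: E_pack = V * C_now = 402 * 74.07 = 29776 Wh
Step 4: range = E_pack / consumption = 29776 / 168.8 = 176.4 km

176.4 km


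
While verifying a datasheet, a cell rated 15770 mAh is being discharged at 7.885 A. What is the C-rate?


Convert: capacity = 15770 mAh = 15.77 Ah
C_rate = I / capacity = 7.885 / 15.77 = 0.5C

0.5C


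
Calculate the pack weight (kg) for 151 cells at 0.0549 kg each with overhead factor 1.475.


m_pack = n * m_cell * overhead = 151 * 0.0549 * 1.475 = 12.23 kg

12.23 kg


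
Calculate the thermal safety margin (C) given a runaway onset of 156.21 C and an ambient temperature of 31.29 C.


margin = T_onset - T_ambient = 156.21 - 31.29 = 124.92 C

124.92 C


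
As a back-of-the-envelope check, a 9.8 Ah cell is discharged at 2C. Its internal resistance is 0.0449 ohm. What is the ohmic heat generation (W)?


Step 1: I = C_rate * capacity = 2 * 9.8 = 19.6 A
Step 2: Q = I^2 * R = 19.6^2 * 0.0449 = 384.16 * 0.0449 = 17.25 W

17.25 W


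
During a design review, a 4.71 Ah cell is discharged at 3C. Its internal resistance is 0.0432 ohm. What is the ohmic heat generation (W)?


Step 1: I = C_rate * capacity = 3 * 4.71 = 14.13 A
Step 2: Q = I^2 * R = 14.13^2 * 0.0432 = 199.66 * 0.0432 = 8.625 W

8.625 W


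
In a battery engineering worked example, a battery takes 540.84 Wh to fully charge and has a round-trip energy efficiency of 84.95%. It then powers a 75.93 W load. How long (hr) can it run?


Step 1: E_discharge = eta/100 * E_charge = 84.95/100 * 540.84 = 459.44 Wh
Step 2: t = E_discharge / P = 459.44 / 75.93 = 6.051 hr

6.051 hr


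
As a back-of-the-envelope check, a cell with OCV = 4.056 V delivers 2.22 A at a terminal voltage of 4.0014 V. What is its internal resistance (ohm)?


R = (OCV - V) / I = (4.056 - 4.0014) / 2.22 = 0.02459 ohm

0.02459 ohm


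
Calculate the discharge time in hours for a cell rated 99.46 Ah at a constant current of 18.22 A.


Runtime = 99.46 Ah / 18.22 A = 5.459 hr

5.459 hr


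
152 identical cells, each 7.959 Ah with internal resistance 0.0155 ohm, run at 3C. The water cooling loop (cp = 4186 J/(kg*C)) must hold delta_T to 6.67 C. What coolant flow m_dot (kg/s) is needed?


Step 1: I = 3 * 7.959 = 23.877 A
Step 2: Q_cell = I^2 * R = 23.877^2 * 0.0155 = 8.8367 W
Step 3: Q_total = 152 * 8.8367 = 1343.2 W
Step 4: m_dot = Q_total / (cp * dT) = 1343.2 / (4186 * 6.67) = 0.04811 kg/s

0.04811 kg/s


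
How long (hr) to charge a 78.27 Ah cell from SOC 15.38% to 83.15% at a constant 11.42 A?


Step 1: dSOC = 83.15% - 15.38% = 67.77%
Step 2: delta_Ah = 78.27 * 67.77 / 100 = 53.044 Ah
Step 3: t = 53.044 / 11.42 = 4.645 hr

4.645 hr


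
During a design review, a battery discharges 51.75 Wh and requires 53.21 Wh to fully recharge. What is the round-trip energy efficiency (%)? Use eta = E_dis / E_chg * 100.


Round-trip efficiency = 51.75/53.21 * 100% = 97.26%

97.26%


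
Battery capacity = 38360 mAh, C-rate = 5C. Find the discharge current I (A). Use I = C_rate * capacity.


Convert: capacity = 38360 mAh = 38.36 Ah
I = C_rate * capacity = 5 * 38.36 = 191.8 A

191.8 A


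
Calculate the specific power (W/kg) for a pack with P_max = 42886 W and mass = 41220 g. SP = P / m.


Convert: m = 41220 g = 41.22 kg
SP = P / m = 42886 / 41.22 = 1040 W/kg

1040 W/kg


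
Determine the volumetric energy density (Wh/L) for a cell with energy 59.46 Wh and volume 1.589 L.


Volumetric ED = 59.46 Wh / 1.589 L = 37.42 Wh/L

37.42 Wh/L


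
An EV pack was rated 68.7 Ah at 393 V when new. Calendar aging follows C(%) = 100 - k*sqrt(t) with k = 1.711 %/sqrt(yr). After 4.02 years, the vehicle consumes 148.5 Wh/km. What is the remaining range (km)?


Step 1: capacity retention = 100 - 1.711 * sqrt(4.02) = 100 - 1.711 * 2.005 = 96.569%
Step 2: C_now = 68.7 * 96.569/100 = 66.343 Ah
Step 3: E_pack = V * C_now = 393 * 66.343 = 26073 Wh
Step 4: range = E_pack / consumption = 26073 / 148.5 = 175.6 km

175.6 km


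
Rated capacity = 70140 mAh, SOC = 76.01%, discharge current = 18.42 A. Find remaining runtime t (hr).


Convert: C_total = 70140 mAh = 70.14 Ah
Step 1: remaining = SOC/100 * C_total = 76.01/100 * 70.14 = 53.313 Ah
Step 2: t = remaining / I = 53.313 / 18.42 = 2.894 hr

2.894 hr


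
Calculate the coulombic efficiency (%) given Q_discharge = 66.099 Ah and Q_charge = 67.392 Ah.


Coulombic efficiency = 66.099/67.392 * 100% = 98.08%

98.08%


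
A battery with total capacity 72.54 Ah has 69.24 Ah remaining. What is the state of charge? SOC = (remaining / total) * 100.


SOC% = 69.24 / 72.54 * 100 = 95.45%

95.45%


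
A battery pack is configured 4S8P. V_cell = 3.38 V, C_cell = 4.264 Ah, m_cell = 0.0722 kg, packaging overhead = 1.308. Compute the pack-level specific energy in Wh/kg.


Step 1: V_pack = 4 * 3.38 = 13.52 V
Step 2: C_pack = 8 * 4.264 = 34.112 Ah
Step 3: E_pack = V_pack * C_pack = 13.52 * 34.112 = 461.19 Wh
Step 4: m_pack = 4 * 8 * 0.0722 * 1.308 = 3.022 kg
Step 5: ED = E_pack / m_pack = 461.19 / 3.022 = 152.6 Wh/kg

152.6 Wh/kg


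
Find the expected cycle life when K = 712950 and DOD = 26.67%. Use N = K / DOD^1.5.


Step 1: DOD^1.5 = 26.67^1.5 = 137.73
Step 2: N = 712950 / 137.73 = 5176 cycles

5176 cycles


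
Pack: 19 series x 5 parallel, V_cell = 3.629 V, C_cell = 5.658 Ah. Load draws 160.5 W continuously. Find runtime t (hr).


Step 1: E_pack = Ns * V_cell * Np * C_cell = 19 * 3.629 * 5 * 5.658 = 1950.6 Wh
Step 2: t = E_pack / P = 1950.6 / 160.5 = 12.15 hr

12.15 hr


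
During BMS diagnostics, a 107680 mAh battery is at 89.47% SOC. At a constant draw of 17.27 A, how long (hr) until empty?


Convert: C_total = 107680 mAh = 107.68 Ah
Step 1: remaining = SOC/100 * C_total = 89.47/100 * 107.68 = 96.341 Ah
Step 2: t = remaining / I = 96.341 / 17.27 = 5.579 hr

5.579 hr


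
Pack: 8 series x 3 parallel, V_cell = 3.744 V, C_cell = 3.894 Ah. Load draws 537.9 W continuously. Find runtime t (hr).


Step 1: E_pack = Ns * V_cell * Np * C_cell = 8 * 3.744 * 3 * 3.894 = 349.9 Wh
Step 2: t = E_pack / P = 349.9 / 537.9 = 0.6505 hr

0.6505 hr


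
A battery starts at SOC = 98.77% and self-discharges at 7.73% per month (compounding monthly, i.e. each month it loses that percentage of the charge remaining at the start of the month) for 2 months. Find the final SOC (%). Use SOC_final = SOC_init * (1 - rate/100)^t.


Monthly retention factor = 1 - 7.73/100 = 0.9227
Over 2 months: factor^2 = 0.85138
SOC_final = 98.77 * 0.85138 = 84.09%

84.09%


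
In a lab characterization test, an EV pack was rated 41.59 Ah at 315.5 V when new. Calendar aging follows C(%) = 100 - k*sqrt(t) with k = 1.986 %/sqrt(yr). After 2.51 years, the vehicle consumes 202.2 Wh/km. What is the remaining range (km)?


Step 1: capacity retention = 100 - 1.986 * sqrt(2.51) = 100 - 1.986 * 1.5843 = 96.854%
Step 2: C_now = 41.59 * 96.854/100 = 40.282 Ah
Step 3: E_pack = V * C_now = 315.5 * 40.282 = 12709 Wh
Step 4: range = E_pack / consumption = 12709 / 202.2 = 62.85 km

62.85 km


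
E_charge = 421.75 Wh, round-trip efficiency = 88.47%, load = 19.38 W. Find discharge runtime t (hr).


Step 1: E_discharge = eta/100 * E_charge = 88.47/100 * 421.75 = 373.12 Wh
Step 2: t = E_discharge / P = 373.12 / 19.38 = 19.25 hr

19.25 hr


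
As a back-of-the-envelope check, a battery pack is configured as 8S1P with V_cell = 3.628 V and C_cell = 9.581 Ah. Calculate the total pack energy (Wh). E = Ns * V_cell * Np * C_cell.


E = Ns * Vcell * Np * Ccell = 8 * 3.628 * 1 * 9.581 = 278.1 Wh

278.1 Wh


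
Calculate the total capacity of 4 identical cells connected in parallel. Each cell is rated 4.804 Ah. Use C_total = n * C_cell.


C_total = 4 * 4.804 = 19.216 Ah

19.216 Ah


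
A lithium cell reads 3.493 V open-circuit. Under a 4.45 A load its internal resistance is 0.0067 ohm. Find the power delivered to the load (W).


Step 1: V_terminal = OCV - I*R = 3.493 - 4.45 * 0.0067 = 3.4632 V
Step 2: P_out = V_terminal * I = 3.4632 * 4.45 = 15.41 W

15.41 W


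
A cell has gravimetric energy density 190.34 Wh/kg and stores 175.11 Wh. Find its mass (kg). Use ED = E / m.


m = E / ED = 175.11 / 190.34 = 0.9200 kg

0.9200 kg


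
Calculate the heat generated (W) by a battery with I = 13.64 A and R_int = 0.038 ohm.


I^2 = 186.05
Q = 186.05 * 0.038 = 7.070 W

7.070 W


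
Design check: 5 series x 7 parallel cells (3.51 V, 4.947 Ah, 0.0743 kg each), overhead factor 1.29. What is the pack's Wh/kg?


Step 1: V_pack = 5 * 3.51 = 17.55 V
Step 2: C_pack = 7 * 4.947 = 34.629 Ah
Step 3: E_pack = V_pack * C_pack = 17.55 * 34.629 = 607.74 Wh
Step 4: m_pack = 5 * 7 * 0.0743 * 1.29 = 3.3546 kg
Step 5: ED = E_pack / m_pack = 607.74 / 3.3546 = 181.2 Wh/kg

181.2 Wh/kg


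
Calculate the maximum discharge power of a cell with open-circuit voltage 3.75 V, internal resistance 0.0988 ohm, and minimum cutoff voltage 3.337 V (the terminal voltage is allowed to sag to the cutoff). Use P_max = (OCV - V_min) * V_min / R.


dV = OCV - V_min = 0.413 V (so I_max = dV / R)
P_max = dV * V_min / R = 0.413 * 3.337 / 0.0988 = 13.95 W

13.95 W


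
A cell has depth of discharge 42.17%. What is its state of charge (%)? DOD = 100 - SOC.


SOC = 100 - DOD = 100 - 42.17 = 57.83%

57.83%


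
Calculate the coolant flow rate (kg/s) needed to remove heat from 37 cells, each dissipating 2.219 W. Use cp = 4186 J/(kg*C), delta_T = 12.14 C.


Q_total = 37 * 2.219 = 82.103 W
m_dot = Q_total / (cp * dT) = 82.103 / (4186 * 12.14) = 0.001616 kg/s

0.001616 kg/s


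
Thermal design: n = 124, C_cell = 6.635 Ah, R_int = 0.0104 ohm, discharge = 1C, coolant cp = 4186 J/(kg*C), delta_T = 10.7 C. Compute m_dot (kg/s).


Step 1: I = 1 * 6.635 = 6.635 A
Step 2: Q_cell = I^2 * R = 6.635^2 * 0.0104 = 0.45784 W
Step 3: Q_total = 124 * 0.45784 = 56.772 W
Step 4: m_dot = Q_total / (cp * dT) = 56.772 / (4186 * 10.7) = 0.001268 kg/s

0.001268 kg/s


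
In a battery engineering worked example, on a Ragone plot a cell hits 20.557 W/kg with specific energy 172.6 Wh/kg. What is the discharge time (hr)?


t = E / P = 172.6 / 20.557 = 8.396 hr

8.396 hr


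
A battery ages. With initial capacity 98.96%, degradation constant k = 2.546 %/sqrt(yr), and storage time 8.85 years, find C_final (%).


Step 1: sqrt(8.85 yr) = 2.9749
Step 2: drop = 2.546 * 2.9749 = 7.5741
Step 3: C_final = 98.96 - 7.5741 = 91.39%

91.39%


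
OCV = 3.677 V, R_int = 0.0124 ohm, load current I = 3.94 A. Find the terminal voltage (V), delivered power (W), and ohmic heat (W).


Step 1: V_terminal = OCV - I*R = 3.677 - 3.94 * 0.0124 = 3.6281 V
Step 2: P_out = V_terminal * I = 3.6281 * 3.94 = 14.29 W
Step 3: Q = I^2 * R = 3.94^2 * 0.0124 = 0.1925 W

V=3.6281 V, P=14.29 W, Q=0.1925 W


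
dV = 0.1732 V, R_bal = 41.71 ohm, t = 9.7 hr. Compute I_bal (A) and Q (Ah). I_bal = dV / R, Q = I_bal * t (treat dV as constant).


First, Ohm's law: I_bal = 0.1732 V / 41.71 ohm = 0.0041525 A
Then Q = I * t = 0.0041525 A * 9.7 hr = 0.04028 Ah

I=0.0041525 A, Q=0.04028 Ah


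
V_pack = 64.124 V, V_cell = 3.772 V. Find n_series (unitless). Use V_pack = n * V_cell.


n = V_pack / V_cell = 64.124 / 3.772 = 17

17


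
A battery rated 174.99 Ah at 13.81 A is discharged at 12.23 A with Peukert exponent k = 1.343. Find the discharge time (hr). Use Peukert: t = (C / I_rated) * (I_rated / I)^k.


t_rated = C / I_rated = 174.99 / 13.81 = 12.671 hr
(I_rated/I)^k = (1.1292)^1.343 = 1.1773
t = t_rated * (I_rated/I)^k = 12.671 * 1.1773 = 14.92 hr

14.92 hr


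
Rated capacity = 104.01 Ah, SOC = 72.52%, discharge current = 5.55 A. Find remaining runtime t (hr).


Step 1: remaining = SOC/100 * C_total = 72.52/100 * 104.01 = 75.428 Ah
Step 2: t = remaining / I = 75.428 / 5.55 = 13.59 hr

13.59 hr
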